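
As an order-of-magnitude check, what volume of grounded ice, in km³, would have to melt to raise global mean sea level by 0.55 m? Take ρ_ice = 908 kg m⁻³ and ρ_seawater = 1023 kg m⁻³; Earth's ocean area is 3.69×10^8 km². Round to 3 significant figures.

Required water volume = Δh × A = 0.55 m × 3.69×10^14 m² = 2.030×10^14 m³ = 2.030×10^5 km³.
Ice volume = water volume × ρ_w/ρ_ice = 2.030×10^5 × 1023/908 = 2.29×10^5 km³.

≈ 2.29×10^5 km³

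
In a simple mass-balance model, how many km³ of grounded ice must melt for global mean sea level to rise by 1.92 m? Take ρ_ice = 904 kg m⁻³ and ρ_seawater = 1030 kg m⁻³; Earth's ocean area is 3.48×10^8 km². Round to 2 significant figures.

Required water volume = Δh × A = 1.92 m × 3.48×10^14 m² = 6.682×10^14 m³ = 6.682×10^5 km³.
Ice volume = water volume × ρ_w/ρ_ice = 6.682×10^5 × 1030/904 = 7.6×10^5 km³.

≈ 7.6×10^5 km³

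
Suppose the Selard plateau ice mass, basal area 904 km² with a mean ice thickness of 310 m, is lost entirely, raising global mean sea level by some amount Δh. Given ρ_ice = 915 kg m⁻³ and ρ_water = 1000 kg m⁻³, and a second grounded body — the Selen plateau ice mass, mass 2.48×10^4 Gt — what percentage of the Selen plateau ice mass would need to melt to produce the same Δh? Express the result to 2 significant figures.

≈ 1.0 %

Equal sea-level rise means equal mass of meltwater, i.e. equal mass of ice lost.
Ice mass of Selard: 2.564×10^14 kg; ice mass of Selen: 2.480×10^16 kg.
Fraction required = 2.564×10^14 / 2.480×10^16 = 0.0103 → 1.0 %.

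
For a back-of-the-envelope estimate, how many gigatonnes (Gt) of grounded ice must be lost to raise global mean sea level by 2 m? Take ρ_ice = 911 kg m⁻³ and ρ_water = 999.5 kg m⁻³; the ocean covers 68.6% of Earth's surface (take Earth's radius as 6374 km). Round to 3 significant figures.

Required water volume = Δh × A = 2 m × 3.50×10^14 m² = 7.005×10^14 m³.
ρ_w = 999.5 kg m⁻³, so the mass of water = 7.005×10^14 m³ × 999.5 kg m⁻³ = 7.001×10^17 kg = 7.00×10^5 Gt (and the same mass of ice, by conservation).

≈ 7.00×10^5 Gt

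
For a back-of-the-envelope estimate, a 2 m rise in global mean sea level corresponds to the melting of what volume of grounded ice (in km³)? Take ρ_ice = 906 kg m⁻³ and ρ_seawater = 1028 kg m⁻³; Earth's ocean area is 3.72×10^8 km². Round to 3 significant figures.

Required water volume = Δh × A = 2 m × 3.72×10^14 m² = 7.440×10^14 m³ = 7.440×10^5 km³.
Ice volume = water volume × ρ_w/ρ_ice = 7.440×10^5 × 1028/906 = 8.44×10^5 km³.

≈ 8.44×10^5 km³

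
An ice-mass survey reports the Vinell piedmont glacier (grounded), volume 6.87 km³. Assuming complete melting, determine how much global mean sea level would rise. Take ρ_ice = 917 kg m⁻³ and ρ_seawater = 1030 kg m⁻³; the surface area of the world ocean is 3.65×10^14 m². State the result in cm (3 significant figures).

Vinell: 6.87 km³ × (917/1030) = 6.116 km³ of water.
Spread over 3.65×10^14 m² of ocean, Δh = 6.116×10^9 / 3.65×10^14 = 1.68×10^-5 m = 1.68×10^-3 cm.

≈ 1.68×10^-3 cm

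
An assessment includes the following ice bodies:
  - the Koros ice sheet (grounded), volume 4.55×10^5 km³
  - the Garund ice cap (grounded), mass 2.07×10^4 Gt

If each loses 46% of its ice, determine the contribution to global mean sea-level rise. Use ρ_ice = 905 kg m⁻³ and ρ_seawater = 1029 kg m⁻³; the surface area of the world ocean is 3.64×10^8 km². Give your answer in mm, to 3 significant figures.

≈ 531 mm

Koros: 0.46 × 4.55×10^5 km³ × (905/1029) = 1.841×10^5 km³ of water.
Garund: 0.46 × 2.07×10^4 Gt = 9.522×10^15 kg; dividing by ρ_w = 1029 kg m⁻³ gives 9.254×10^12 m³ of water.
Total added water ≈ 1.933×10^14 m³ over 3.64×10^14 m² → Δh = 0.531 m = 531 mm.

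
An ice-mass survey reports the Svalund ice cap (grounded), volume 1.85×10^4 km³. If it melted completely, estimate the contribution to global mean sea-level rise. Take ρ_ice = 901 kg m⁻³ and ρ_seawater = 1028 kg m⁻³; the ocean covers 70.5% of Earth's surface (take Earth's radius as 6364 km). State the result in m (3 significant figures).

≈ 0.0452 m

Svalund: 1.85×10^4 km³ × (901/1028) = 1.621×10^4 km³ of water.
Spread over 3.59×10^14 m² of ocean, Δh = 1.621×10^13 / 3.59×10^14 = 0.0452 m.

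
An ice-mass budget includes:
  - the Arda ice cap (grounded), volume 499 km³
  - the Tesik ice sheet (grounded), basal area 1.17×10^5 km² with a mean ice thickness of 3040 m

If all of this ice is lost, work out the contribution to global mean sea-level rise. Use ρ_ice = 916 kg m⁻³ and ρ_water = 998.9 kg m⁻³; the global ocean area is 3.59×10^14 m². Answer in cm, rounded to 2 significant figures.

Arda: 499 km³ × (916/998.9) = 457.6 km³ of water.
Tesik: ice volume = 1.17×10^5 km² × 3040 m = 3.557×10^5 km³; 3.557×10^5 × (916/998.9) = 3.262×10^5 km³ of water.
Total added water ≈ 3.266×10^14 m³ over 3.59×10^14 m² → Δh = 0.910 m = 91 cm.

≈ 91 cm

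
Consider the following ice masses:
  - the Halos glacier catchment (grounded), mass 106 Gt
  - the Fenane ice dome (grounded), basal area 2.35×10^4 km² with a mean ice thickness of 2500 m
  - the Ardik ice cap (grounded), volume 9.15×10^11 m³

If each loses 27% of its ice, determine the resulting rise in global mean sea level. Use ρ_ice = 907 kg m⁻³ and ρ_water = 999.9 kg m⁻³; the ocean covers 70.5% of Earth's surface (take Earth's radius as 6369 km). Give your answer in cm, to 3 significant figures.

≈ 4.07 cm

Halos: 0.27 × 106 Gt = 2.862×10^13 kg; dividing by ρ_w = 999.9 kg m⁻³ gives 2.862×10^10 m³ of water.
Fenane: ice volume = 2.35×10^4 km² × 2500 m = 5.875×10^4 km³; 0.27 × 5.875×10^4 × (907/999.9) = 1.439×10^4 km³ of water.
Ardik: 0.27 × 9.15×10^11 m³ × (907/999.9) = 2.241×10^11 m³ of water.
Total added water ≈ 1.464×10^13 m³ over 3.59×10^14 m² → Δh = 0.0407 m = 4.07 cm.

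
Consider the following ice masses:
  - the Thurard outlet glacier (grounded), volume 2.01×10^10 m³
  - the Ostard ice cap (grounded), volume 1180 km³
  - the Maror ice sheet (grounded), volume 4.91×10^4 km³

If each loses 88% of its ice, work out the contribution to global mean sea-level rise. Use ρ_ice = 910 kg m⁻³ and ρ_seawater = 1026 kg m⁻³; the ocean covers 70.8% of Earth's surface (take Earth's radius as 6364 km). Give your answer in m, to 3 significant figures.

Thurard: 0.88 × 2.01×10^10 m³ × (910/1026) = 1.569×10^10 m³ of water.
Ostard: 0.88 × 1180 km³ × (910/1026) = 921.0 km³ of water.
Maror: 0.88 × 4.91×10^4 km³ × (910/1026) = 3.832×10^4 km³ of water.
Total added water ≈ 3.926×10^13 m³ over 3.60×10^14 m² → Δh = 0.109 m.

≈ 0.109 m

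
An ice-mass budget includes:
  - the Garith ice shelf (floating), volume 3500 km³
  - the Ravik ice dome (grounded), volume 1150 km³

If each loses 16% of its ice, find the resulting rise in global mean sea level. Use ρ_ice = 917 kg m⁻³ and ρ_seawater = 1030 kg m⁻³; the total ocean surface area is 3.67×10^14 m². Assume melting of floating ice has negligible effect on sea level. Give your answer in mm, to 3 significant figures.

≈ 0.446 mm

The Garith ice shelf is floating and already displaces its own weight of water, so its melt adds essentially nothing to sea level.
Ravik: 0.16 × 1150 km³ × (917/1030) = 163.8 km³ of water.
Total added water ≈ 1.638×10^11 m³ over 3.67×10^14 m² → Δh = 4.46×10^-4 m = 0.446 mm.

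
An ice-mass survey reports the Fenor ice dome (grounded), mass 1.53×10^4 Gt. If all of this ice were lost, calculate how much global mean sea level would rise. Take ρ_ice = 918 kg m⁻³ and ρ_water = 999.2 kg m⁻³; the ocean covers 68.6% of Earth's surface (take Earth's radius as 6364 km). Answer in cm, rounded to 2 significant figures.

Fenor: 1.53×10^4 Gt = 1.530×10^16 kg; dividing by ρ_w = 999.2 kg m⁻³ gives 1.531×10^13 m³ of water.
Spread over 3.49×10^14 m² of ocean, Δh = 1.531×10^13 / 3.49×10^14 = 0.0439 m = 4.4 cm.

≈ 4.4 cm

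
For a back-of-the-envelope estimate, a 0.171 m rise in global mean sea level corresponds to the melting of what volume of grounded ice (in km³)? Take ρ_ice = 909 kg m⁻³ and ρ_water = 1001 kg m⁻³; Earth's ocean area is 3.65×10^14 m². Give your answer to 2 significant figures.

≈ 6.9×10^4 km³

Required water volume = Δh × A = 0.171 m × 3.65×10^14 m² = 6.242×10^13 m³ = 6.242×10^4 km³.
Ice volume = water volume × ρ_w/ρ_ice = 6.242×10^4 × 1001/909 = 6.9×10^4 km³.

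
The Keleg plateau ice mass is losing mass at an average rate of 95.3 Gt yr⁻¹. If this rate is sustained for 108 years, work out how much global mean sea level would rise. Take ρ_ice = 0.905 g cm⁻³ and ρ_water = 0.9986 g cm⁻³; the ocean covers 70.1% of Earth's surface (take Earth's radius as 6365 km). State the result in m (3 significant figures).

≈ 0.0289 m

Total mass lost = 95.3 Gt/yr × 108 yr = 1.029×10^4 Gt = 1.029×10^16 kg.
ρ_w = 0.9986 g cm⁻³ = 998.6 kg m⁻³, so water volume = 1.029×10^16 / 998.6 = 1.031×10^13 m³.
Δh = 1.031×10^13 / 3.57×10^14 = 0.0289 m.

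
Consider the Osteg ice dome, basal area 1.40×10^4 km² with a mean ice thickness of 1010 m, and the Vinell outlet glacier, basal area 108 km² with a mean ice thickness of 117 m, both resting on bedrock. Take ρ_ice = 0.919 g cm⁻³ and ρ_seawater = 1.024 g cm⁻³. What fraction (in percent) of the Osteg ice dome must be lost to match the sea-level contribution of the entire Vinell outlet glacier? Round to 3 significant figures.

≈ 0.0894 %

Equal sea-level rise means equal mass of meltwater, i.e. equal mass of ice lost.
Ice mass of Vinell: 1.161×10^13 kg; ice mass of Osteg: 1.299×10^16 kg.
Fraction required = 1.161×10^13 / 1.299×10^16 = 8.94×10^-4 → 0.0894 %.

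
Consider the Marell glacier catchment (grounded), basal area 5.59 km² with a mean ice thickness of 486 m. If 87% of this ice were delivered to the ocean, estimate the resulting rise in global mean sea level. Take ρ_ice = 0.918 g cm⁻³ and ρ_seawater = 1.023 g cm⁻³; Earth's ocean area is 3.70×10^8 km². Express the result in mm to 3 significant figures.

≈ 5.73×10^-3 mm

Marell: ice volume = 5.59 km² × 486 m = 2.717 km³; 0.87 × 2.717 × (918/1023) = 2.121 km³ of water.
Spread over 3.70×10^14 m² of ocean, Δh = 2.121×10^9 / 3.70×10^14 = 5.73×10^-6 m = 5.73×10^-3 mm.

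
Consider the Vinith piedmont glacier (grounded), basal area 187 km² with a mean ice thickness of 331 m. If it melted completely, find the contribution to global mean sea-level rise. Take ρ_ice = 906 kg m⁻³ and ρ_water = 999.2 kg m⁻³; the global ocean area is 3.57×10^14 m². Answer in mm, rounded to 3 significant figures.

≈ 0.157 mm

Vinith: ice volume = 187 km² × 331 m = 61.90 km³; 61.90 × (906/999.2) = 56.12 km³ of water.
Spread over 3.57×10^14 m² of ocean, Δh = 5.612×10^10 / 3.57×10^14 = 1.57×10^-4 m = 0.157 mm.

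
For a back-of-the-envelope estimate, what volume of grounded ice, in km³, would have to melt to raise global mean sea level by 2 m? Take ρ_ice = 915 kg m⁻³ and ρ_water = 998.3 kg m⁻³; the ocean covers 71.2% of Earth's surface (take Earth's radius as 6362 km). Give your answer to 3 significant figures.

≈ 7.90×10^5 km³

Required water volume = Δh × A = 2 m × 3.62×10^14 m² = 7.243×10^14 m³ = 7.243×10^5 km³.
Ice volume = water volume × ρ_w/ρ_ice = 7.243×10^5 × 998.3/915 = 7.90×10^5 km³.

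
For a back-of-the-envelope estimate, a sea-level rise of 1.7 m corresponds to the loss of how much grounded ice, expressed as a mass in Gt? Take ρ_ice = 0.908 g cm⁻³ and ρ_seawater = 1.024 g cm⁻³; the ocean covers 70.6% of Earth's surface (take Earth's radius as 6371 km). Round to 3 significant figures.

Required water volume = Δh × A = 1.7 m × 3.60×10^14 m² = 6.122×10^14 m³.
ρ_w = 1.024 g cm⁻³ = 1024 kg m⁻³, so the mass of water = 6.122×10^14 m³ × 1024 kg m⁻³ = 6.269×10^17 kg = 6.27×10^5 Gt (and the same mass of ice, by conservation).

≈ 6.27×10^5 Gt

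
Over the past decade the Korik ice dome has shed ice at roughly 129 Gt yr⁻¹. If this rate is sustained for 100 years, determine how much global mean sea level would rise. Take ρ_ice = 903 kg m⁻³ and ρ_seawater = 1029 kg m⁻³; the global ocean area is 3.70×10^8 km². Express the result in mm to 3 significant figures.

Total mass lost = 129 Gt/yr × 100 yr = 1.290×10^4 Gt = 1.290×10^16 kg.
ρ_w = 1029 kg m⁻³, so water volume = 1.290×10^16 / 1029 = 1.254×10^13 m³.
Δh = 1.254×10^13 / 3.70×10^14 = 0.0339 m = 33.9 mm.

≈ 33.9 mm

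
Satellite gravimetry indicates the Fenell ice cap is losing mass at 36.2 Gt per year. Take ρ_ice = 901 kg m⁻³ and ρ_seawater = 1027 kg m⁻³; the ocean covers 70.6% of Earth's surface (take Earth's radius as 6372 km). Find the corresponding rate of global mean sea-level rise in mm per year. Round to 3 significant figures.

ρ_w = 1027 kg m⁻³. Annual water volume added = 36.2 Gt / ρ_w = 3.620×10^13 kg / 1027 kg m⁻³ = 3.525×10^10 m³.
Δh per year = 3.525×10^10 / 3.60×10^14 = 9.79×10^-5 m = 0.0979 mm.

≈ 0.0979 mm/yr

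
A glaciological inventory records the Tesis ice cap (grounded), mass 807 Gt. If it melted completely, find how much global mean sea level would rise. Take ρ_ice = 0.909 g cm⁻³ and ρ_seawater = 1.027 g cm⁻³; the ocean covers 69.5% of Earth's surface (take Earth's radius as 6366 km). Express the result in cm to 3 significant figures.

Tesis: 807 Gt = 8.070×10^14 kg; dividing by ρ_w = 1.027 g cm⁻³ = 1027 kg m⁻³ gives 7.858×10^11 m³ of water.
Spread over 3.54×10^14 m² of ocean, Δh = 7.858×10^11 / 3.54×10^14 = 2.22×10^-3 m = 0.222 cm.

≈ 0.222 cm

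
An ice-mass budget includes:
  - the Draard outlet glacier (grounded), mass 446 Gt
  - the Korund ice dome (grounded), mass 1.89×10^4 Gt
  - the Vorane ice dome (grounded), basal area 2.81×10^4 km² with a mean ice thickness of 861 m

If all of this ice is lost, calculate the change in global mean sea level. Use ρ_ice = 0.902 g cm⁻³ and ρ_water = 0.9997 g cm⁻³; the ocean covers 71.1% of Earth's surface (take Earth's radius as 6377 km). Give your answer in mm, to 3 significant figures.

Draard: 446 Gt = 4.460×10^14 kg; dividing by ρ_w = 0.9997 g cm⁻³ = 999.7 kg m⁻³ gives 4.461×10^11 m³ of water.
Korund: 1.89×10^4 Gt = 1.890×10^16 kg; dividing by ρ_w = 999.7 kg m⁻³ gives 1.891×10^13 m³ of water.
Vorane: ice volume = 2.81×10^4 km² × 861 m = 2.419×10^4 km³; 2.419×10^4 × (902/999.7) = 2.183×10^4 km³ of water.
Total added water ≈ 4.118×10^13 m³ over 3.63×10^14 m² → Δh = 0.113 m = 113 mm.

≈ 113 mm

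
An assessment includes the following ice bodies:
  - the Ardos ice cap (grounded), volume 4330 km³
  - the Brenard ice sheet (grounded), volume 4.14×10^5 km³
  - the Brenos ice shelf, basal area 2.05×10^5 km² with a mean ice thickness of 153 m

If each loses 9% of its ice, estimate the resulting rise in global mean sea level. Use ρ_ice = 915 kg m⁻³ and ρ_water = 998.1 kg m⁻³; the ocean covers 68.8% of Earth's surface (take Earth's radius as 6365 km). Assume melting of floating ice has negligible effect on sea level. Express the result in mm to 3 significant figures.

Ardos: 0.09 × 4330 km³ × (915/998.1) = 357.3 km³ of water.
Brenard: 0.09 × 4.14×10^5 km³ × (915/998.1) = 3.416×10^4 km³ of water.
The Brenos ice shelf is floating and already displaces its own weight of water, so its melt adds essentially nothing to sea level.
Total added water ≈ 3.452×10^13 m³ over 3.50×10^14 m² → Δh = 0.0985 m = 98.5 mm.

≈ 98.5 mm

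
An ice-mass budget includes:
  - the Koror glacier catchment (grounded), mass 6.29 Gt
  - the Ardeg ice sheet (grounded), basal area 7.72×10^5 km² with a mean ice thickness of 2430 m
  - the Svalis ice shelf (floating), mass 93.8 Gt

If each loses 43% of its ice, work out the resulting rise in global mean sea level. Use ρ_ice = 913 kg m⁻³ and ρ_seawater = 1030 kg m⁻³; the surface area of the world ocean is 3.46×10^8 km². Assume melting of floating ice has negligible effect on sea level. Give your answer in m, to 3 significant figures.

Koror: 0.43 × 6.29 Gt = 2.705×10^12 kg; dividing by ρ_w = 1030 kg m⁻³ gives 2.626×10^9 m³ of water.
Ardeg: ice volume = 7.72×10^5 km² × 2430 m = 1.876×10^6 km³; 0.43 × 1.876×10^6 × (913/1030) = 7.150×10^5 km³ of water.
The Svalis ice shelf is floating and already displaces its own weight of water, so its melt adds essentially nothing to sea level.
Total added water ≈ 7.150×10^14 m³ over 3.46×10^14 m² → Δh = 2.07 m.

≈ 2.07 m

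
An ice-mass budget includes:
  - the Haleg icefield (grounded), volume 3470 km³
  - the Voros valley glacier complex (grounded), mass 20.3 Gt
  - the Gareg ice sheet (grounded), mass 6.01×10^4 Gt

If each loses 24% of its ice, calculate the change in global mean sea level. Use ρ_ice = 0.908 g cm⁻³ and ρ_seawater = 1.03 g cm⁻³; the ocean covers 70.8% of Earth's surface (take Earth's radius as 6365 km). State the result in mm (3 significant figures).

Haleg: 0.24 × 3470 km³ × (908/1030) = 734.2 km³ of water.
Voros: 0.24 × 20.3 Gt = 4.872×10^12 kg; dividing by ρ_w = 1.03 g cm⁻³ = 1030 kg m⁻³ gives 4.730×10^9 m³ of water.
Gareg: 0.24 × 6.01×10^4 Gt = 1.442×10^16 kg; dividing by ρ_w = 1030 kg m⁻³ gives 1.400×10^13 m³ of water.
Total added water ≈ 1.474×10^13 m³ over 3.60×10^14 m² → Δh = 0.0409 m = 40.9 mm.

≈ 40.9 mm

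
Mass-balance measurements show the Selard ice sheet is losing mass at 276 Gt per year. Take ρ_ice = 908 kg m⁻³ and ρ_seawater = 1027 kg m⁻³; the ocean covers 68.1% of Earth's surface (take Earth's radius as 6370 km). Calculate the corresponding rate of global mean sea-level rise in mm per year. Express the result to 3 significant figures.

ρ_w = 1027 kg m⁻³. Annual water volume added = 276 Gt / ρ_w = 2.760×10^14 kg / 1027 kg m⁻³ = 2.687×10^11 m³.
Δh per year = 2.687×10^11 / 3.47×10^14 = 7.74×10^-4 m = 0.774 mm.

≈ 0.774 mm/yr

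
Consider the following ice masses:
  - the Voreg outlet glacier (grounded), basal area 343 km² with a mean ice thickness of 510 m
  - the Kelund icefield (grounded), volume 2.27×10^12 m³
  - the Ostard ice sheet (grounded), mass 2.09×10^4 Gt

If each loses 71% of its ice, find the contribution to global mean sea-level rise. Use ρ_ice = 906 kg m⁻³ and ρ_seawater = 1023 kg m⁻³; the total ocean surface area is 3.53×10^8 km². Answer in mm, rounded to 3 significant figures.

Voreg: ice volume = 343 km² × 510 m = 174.9 km³; 0.71 × 174.9 × (906/1023) = 110.0 km³ of water.
Kelund: 0.71 × 2.27×10^12 m³ × (906/1023) = 1.427×10^12 m³ of water.
Ostard: 0.71 × 2.09×10^4 Gt = 1.484×10^16 kg; dividing by ρ_w = 1023 kg m⁻³ gives 1.451×10^13 m³ of water.
Total added water ≈ 1.604×10^13 m³ over 3.53×10^14 m² → Δh = 0.0454 m = 45.4 mm.

≈ 45.4 mm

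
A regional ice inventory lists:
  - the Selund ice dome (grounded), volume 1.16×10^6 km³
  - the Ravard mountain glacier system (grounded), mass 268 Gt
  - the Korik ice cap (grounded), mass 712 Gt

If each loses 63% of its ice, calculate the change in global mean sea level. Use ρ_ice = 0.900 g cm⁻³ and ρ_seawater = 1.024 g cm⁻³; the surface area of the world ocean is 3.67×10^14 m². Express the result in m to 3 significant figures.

Selund: 0.63 × 1.16×10^6 km³ × (900/1024) = 6.423×10^5 km³ of water.
Ravard: 0.63 × 268 Gt = 1.688×10^14 kg; dividing by ρ_w = 1.024 g cm⁻³ = 1024 kg m⁻³ gives 1.649×10^11 m³ of water.
Korik: 0.63 × 712 Gt = 4.486×10^14 kg; dividing by ρ_w = 1024 kg m⁻³ gives 4.380×10^11 m³ of water.
Total added water ≈ 6.429×10^14 m³ over 3.67×10^14 m² → Δh = 1.75 m.

≈ 1.75 m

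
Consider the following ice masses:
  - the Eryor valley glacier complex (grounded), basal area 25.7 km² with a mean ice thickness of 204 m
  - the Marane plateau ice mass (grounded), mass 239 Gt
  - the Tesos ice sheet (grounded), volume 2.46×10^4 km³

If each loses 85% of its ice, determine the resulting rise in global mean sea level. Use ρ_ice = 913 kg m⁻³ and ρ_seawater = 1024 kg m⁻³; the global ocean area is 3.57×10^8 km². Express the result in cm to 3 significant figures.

Eryor: ice volume = 25.7 km² × 204 m = 5.243 km³; 0.85 × 5.243 × (913/1024) = 3.973 km³ of water.
Marane: 0.85 × 239 Gt = 2.032×10^14 kg; dividing by ρ_w = 1024 kg m⁻³ gives 1.984×10^11 m³ of water.
Tesos: 0.85 × 2.46×10^4 km³ × (913/1024) = 1.864×10^4 km³ of water.
Total added water ≈ 1.885×10^13 m³ over 3.57×10^14 m² → Δh = 0.0528 m = 5.28 cm.

≈ 5.28 cm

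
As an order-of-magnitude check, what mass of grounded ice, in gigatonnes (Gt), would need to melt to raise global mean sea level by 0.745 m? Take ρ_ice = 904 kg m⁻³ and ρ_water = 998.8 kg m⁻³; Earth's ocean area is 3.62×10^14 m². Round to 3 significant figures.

≈ 2.69×10^5 Gt

Required water volume = Δh × A = 0.745 m × 3.62×10^14 m² = 2.697×10^14 m³.
ρ_w = 998.8 kg m⁻³, so the mass of water = 2.697×10^14 m³ × 998.8 kg m⁻³ = 2.694×10^17 kg = 2.69×10^5 Gt (and the same mass of ice, by conservation).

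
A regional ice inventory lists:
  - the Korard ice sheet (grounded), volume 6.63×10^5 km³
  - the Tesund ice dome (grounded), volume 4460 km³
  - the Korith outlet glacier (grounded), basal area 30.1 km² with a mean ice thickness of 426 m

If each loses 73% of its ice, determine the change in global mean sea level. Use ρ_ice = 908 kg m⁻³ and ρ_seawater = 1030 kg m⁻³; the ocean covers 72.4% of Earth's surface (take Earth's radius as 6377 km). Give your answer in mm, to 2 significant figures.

≈ 1200 mm

Korard: 0.73 × 6.63×10^5 km³ × (908/1030) = 4.267×10^5 km³ of water.
Tesund: 0.73 × 4460 km³ × (908/1030) = 2870 km³ of water.
Korith: ice volume = 30.1 km² × 426 m = 12.82 km³; 0.73 × 12.82 × (908/1030) = 8.252 km³ of water.
Total added water ≈ 4.295×10^14 m³ over 3.70×10^14 m² → Δh = 1.16 m = 1200 mm.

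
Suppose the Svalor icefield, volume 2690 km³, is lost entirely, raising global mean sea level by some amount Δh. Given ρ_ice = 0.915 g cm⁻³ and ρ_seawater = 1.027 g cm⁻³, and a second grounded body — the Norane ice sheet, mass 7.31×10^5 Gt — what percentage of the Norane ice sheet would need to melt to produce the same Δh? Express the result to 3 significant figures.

Equal sea-level rise means equal mass of meltwater, i.e. equal mass of ice lost.
Ice mass of Svalor: 2.461×10^15 kg; ice mass of Norane: 7.310×10^17 kg.
Fraction required = 2.461×10^15 / 7.310×10^17 = 3.37×10^-3 → 0.337 %.

≈ 0.337 %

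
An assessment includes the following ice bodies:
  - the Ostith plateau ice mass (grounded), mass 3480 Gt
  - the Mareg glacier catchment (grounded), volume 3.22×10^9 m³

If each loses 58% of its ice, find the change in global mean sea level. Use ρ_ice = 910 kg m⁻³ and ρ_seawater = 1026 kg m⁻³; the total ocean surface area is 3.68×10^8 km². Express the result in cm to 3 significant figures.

≈ 0.535 cm

Ostith: 0.58 × 3480 Gt = 2.018×10^15 kg; dividing by ρ_w = 1026 kg m⁻³ gives 1.967×10^12 m³ of water.
Mareg: 0.58 × 3.22×10^9 m³ × (910/1026) = 1.656×10^9 m³ of water.
Total added water ≈ 1.969×10^12 m³ over 3.68×10^14 m² → Δh = 5.35×10^-3 m = 0.535 cm.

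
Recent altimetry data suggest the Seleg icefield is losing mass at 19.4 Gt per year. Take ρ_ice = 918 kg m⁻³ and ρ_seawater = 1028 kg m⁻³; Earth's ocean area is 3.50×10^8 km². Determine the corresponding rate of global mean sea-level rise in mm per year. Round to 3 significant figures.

≈ 0.0539 mm/yr

ρ_w = 1028 kg m⁻³. Annual water volume added = 19.4 Gt / ρ_w = 1.940×10^13 kg / 1028 kg m⁻³ = 1.887×10^10 m³.
Δh per year = 1.887×10^10 / 3.50×10^14 = 5.39×10^-5 m = 0.0539 mm.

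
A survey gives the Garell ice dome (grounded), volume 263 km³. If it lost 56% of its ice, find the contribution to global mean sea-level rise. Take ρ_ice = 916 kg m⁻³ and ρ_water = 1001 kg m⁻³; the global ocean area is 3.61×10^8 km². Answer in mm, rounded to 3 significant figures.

Garell: 0.56 × 263 km³ × (916/1001) = 134.8 km³ of water.
Spread over 3.61×10^14 m² of ocean, Δh = 1.348×10^11 / 3.61×10^14 = 3.73×10^-4 m = 0.373 mm.

≈ 0.373 mm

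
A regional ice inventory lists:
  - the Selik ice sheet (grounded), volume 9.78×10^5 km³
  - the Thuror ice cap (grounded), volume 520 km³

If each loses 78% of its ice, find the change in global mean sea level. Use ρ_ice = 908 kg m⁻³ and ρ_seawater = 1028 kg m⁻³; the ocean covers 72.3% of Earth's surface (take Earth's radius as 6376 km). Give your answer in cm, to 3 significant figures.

Selik: 0.78 × 9.78×10^5 km³ × (908/1028) = 6.738×10^5 km³ of water.
Thuror: 0.78 × 520 km³ × (908/1028) = 358.3 km³ of water.
Total added water ≈ 6.742×10^14 m³ over 3.69×10^14 m² → Δh = 1.83 m = 183 cm.

≈ 183 cm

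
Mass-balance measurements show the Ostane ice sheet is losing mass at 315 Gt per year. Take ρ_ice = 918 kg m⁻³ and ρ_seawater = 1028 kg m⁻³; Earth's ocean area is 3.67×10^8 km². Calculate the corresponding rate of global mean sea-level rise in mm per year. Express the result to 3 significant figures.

ρ_w = 1028 kg m⁻³. Annual water volume added = 315 Gt / ρ_w = 3.150×10^14 kg / 1028 kg m⁻³ = 3.064×10^11 m³.
Δh per year = 3.064×10^11 / 3.67×10^14 = 8.35×10^-4 m = 0.835 mm.

≈ 0.835 mm/yr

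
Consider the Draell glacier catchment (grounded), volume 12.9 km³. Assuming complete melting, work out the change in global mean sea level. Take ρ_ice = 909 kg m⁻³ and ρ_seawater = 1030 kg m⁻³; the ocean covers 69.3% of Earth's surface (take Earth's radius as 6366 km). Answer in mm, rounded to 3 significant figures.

≈ 0.0323 mm

Draell: 12.9 km³ × (909/1030) = 11.38 km³ of water.
Spread over 3.53×10^14 m² of ocean, Δh = 1.138×10^10 / 3.53×10^14 = 3.23×10^-5 m = 0.0323 mm.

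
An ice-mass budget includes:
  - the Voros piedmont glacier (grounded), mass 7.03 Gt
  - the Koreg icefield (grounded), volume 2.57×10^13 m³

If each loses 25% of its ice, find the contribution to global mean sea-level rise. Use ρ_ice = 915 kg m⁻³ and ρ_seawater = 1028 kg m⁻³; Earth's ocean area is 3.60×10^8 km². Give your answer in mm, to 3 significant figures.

≈ 15.9 mm

Voros: 0.25 × 7.03 Gt = 1.758×10^12 kg; dividing by ρ_w = 1028 kg m⁻³ gives 1.710×10^9 m³ of water.
Koreg: 0.25 × 2.57×10^13 m³ × (915/1028) = 5.719×10^12 m³ of water.
Total added water ≈ 5.720×10^12 m³ over 3.60×10^14 m² → Δh = 0.0159 m = 15.9 mm.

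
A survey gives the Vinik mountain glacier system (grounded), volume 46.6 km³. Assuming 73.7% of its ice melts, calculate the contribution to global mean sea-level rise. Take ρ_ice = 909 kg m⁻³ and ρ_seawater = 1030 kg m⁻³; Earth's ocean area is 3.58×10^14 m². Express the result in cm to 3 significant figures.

Vinik: 0.737 × 46.6 km³ × (909/1030) = 30.31 km³ of water.
Spread over 3.58×10^14 m² of ocean, Δh = 3.031×10^10 / 3.58×10^14 = 8.47×10^-5 m = 8.47×10^-3 cm.

≈ 8.47×10^-3 cm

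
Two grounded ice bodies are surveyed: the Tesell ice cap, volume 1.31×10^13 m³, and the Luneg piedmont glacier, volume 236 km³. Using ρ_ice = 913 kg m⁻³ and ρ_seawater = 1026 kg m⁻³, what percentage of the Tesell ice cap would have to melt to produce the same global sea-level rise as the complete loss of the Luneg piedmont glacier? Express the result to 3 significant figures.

Equal sea-level rise means equal mass of meltwater, i.e. equal mass of ice lost.
Ice mass of Luneg: 2.155×10^14 kg; ice mass of Tesell: 1.196×10^16 kg.
Fraction required = 2.155×10^14 / 1.196×10^16 = 0.0180 → 1.80 %.

≈ 1.80 %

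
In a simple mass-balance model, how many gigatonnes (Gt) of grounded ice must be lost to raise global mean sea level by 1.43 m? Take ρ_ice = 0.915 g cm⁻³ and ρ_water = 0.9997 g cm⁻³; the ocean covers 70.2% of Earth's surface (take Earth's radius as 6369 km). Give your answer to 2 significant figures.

≈ 5.1×10^5 Gt

Required water volume = Δh × A = 1.43 m × 3.58×10^14 m² = 5.117×10^14 m³.
ρ_w = 0.9997 g cm⁻³ = 999.7 kg m⁻³, so the mass of water = 5.117×10^14 m³ × 999.7 kg m⁻³ = 5.116×10^17 kg = 5.1×10^5 Gt (and the same mass of ice, by conservation).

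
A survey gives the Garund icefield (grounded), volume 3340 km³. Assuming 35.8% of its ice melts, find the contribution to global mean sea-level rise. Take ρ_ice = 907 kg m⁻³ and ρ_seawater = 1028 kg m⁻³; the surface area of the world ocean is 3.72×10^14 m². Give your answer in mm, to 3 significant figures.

Garund: 0.358 × 3340 km³ × (907/1028) = 1055 km³ of water.
Spread over 3.72×10^14 m² of ocean, Δh = 1.055×10^12 / 3.72×10^14 = 2.84×10^-3 m = 2.84 mm.

≈ 2.84 mm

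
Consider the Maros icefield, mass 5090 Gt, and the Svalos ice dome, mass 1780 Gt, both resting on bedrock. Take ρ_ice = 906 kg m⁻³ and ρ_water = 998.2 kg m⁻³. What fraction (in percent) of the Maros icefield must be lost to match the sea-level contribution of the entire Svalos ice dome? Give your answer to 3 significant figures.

Equal sea-level rise means equal mass of meltwater, i.e. equal mass of ice lost.
Ice mass of Svalos: 1.780×10^15 kg; ice mass of Maros: 5.090×10^15 kg.
Fraction required = 1.780×10^15 / 5.090×10^15 = 0.350 → 35.0 %.

≈ 35.0 %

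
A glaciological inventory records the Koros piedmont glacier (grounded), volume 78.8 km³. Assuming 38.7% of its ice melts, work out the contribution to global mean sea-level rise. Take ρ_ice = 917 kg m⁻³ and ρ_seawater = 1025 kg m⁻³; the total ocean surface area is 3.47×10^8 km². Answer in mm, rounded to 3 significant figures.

Koros: 0.387 × 78.8 km³ × (917/1025) = 27.28 km³ of water.
Spread over 3.47×10^14 m² of ocean, Δh = 2.728×10^10 / 3.47×10^14 = 7.86×10^-5 m = 0.0786 mm.

≈ 0.0786 mm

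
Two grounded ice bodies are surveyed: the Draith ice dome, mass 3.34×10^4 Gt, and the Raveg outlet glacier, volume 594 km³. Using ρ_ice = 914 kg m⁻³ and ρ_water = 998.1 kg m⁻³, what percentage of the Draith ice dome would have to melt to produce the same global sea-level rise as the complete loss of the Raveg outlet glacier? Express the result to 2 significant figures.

Equal sea-level rise means equal mass of meltwater, i.e. equal mass of ice lost.
Ice mass of Raveg: 5.429×10^14 kg; ice mass of Draith: 3.340×10^16 kg.
Fraction required = 5.429×10^14 / 3.340×10^16 = 0.0163 → 1.6 %.

≈ 1.6 %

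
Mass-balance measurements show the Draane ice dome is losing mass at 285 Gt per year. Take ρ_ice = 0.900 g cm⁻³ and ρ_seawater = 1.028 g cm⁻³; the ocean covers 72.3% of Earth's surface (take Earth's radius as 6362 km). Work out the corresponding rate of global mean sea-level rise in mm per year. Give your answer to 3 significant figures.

≈ 0.754 mm/yr

ρ_w = 1.028 g cm⁻³ = 1028 kg m⁻³. Annual water volume added = 285 Gt / ρ_w = 2.850×10^14 kg / 1028 kg m⁻³ = 2.772×10^11 m³.
Δh per year = 2.772×10^11 / 3.68×10^14 = 7.54×10^-4 m = 0.754 mm.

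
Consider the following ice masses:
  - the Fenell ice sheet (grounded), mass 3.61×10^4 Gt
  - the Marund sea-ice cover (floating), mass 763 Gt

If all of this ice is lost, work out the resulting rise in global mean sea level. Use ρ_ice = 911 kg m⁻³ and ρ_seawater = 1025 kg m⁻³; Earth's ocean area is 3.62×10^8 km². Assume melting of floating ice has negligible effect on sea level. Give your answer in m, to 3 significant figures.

≈ 0.0973 m

Fenell: 3.61×10^4 Gt = 3.610×10^16 kg; dividing by ρ_w = 1025 kg m⁻³ gives 3.522×10^13 m³ of water.
The Marund sea-ice cover is floating and already displaces its own weight of water, so its melt adds essentially nothing to sea level.
Total added water ≈ 3.522×10^13 m³ over 3.62×10^14 m² → Δh = 0.0973 m.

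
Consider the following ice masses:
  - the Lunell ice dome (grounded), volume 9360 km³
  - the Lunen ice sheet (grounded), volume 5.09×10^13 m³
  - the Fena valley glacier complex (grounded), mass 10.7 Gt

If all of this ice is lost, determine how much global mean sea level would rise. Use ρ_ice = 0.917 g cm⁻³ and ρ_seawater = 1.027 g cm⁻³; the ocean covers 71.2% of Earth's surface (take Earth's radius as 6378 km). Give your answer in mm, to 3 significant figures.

≈ 148 mm

Lunell: 9360 km³ × (917/1027) = 8357 km³ of water.
Lunen: 5.09×10^13 m³ × (917/1027) = 4.545×10^13 m³ of water.
Fena: 10.7 Gt = 1.070×10^13 kg; dividing by ρ_w = 1.027 g cm⁻³ = 1027 kg m⁻³ gives 1.042×10^10 m³ of water.
Total added water ≈ 5.382×10^13 m³ over 3.64×10^14 m² → Δh = 0.148 m = 148 mm.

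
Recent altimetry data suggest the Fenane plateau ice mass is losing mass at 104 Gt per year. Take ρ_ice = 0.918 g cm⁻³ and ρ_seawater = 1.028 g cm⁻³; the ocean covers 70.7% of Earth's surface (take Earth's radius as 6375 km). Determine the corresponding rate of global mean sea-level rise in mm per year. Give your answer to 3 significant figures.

≈ 0.280 mm/yr

ρ_w = 1.028 g cm⁻³ = 1028 kg m⁻³. Annual water volume added = 104 Gt / ρ_w = 1.040×10^14 kg / 1028 kg m⁻³ = 1.012×10^11 m³.
Δh per year = 1.012×10^11 / 3.61×10^14 = 2.80×10^-4 m = 0.280 mm.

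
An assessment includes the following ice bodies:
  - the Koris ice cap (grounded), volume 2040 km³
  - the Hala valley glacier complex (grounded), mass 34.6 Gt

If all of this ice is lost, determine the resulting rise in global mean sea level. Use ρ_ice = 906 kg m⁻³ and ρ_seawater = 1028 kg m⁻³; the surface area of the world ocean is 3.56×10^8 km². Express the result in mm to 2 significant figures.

≈ 5.1 mm

Koris: 2040 km³ × (906/1028) = 1798 km³ of water.
Hala: 34.6 Gt = 3.460×10^13 kg; dividing by ρ_w = 1028 kg m⁻³ gives 3.366×10^10 m³ of water.
Total added water ≈ 1.832×10^12 m³ over 3.56×10^14 m² → Δh = 5.14×10^-3 m = 5.1 mm.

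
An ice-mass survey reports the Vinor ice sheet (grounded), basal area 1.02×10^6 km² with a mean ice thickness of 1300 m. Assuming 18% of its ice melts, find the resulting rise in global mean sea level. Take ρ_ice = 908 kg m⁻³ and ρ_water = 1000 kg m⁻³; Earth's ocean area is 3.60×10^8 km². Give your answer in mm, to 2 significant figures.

≈ 600 mm

Vinor: ice volume = 1.02×10^6 km² × 1300 m = 1.326×10^6 km³; 0.18 × 1.326×10^6 × (908/1000) = 2.167×10^5 km³ of water.
Spread over 3.60×10^14 m² of ocean, Δh = 2.167×10^14 / 3.60×10^14 = 0.602 m = 600 mm.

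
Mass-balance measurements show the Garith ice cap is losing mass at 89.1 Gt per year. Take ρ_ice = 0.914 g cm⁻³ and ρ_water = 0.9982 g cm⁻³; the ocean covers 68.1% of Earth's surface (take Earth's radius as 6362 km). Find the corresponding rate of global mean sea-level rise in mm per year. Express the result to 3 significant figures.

≈ 0.258 mm/yr

ρ_w = 0.9982 g cm⁻³ = 998.2 kg m⁻³. Annual water volume added = 89.1 Gt / ρ_w = 8.910×10^13 kg / 998.2 kg m⁻³ = 8.926×10^10 m³.
Δh per year = 8.926×10^10 / 3.46×10^14 = 2.58×10^-4 m = 0.258 mm.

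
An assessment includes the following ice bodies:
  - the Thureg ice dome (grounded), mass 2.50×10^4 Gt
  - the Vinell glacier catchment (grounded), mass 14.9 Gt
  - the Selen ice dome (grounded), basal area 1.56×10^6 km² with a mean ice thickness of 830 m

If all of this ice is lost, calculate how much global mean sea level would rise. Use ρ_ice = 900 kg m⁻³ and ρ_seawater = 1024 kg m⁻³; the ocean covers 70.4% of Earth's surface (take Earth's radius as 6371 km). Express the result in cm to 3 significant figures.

Thureg: 2.50×10^4 Gt = 2.500×10^16 kg; dividing by ρ_w = 1024 kg m⁻³ gives 2.441×10^13 m³ of water.
Vinell: 14.9 Gt = 1.490×10^13 kg; dividing by ρ_w = 1024 kg m⁻³ gives 1.455×10^10 m³ of water.
Selen: ice volume = 1.56×10^6 km² × 830 m = 1.295×10^6 km³; 1.295×10^6 × (900/1024) = 1.138×10^6 km³ of water.
Total added water ≈ 1.162×10^15 m³ over 3.59×10^14 m² → Δh = 3.24 m = 324 cm.

≈ 324 cm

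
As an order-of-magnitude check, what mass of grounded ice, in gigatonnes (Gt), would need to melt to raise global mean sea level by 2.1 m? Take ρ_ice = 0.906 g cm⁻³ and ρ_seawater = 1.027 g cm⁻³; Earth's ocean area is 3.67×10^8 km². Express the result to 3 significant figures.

Required water volume = Δh × A = 2.1 m × 3.67×10^14 m² = 7.707×10^14 m³.
ρ_w = 1.027 g cm⁻³ = 1027 kg m⁻³, so the mass of water = 7.707×10^14 m³ × 1027 kg m⁻³ = 7.915×10^17 kg = 7.92×10^5 Gt (and the same mass of ice, by conservation).

≈ 7.92×10^5 Gt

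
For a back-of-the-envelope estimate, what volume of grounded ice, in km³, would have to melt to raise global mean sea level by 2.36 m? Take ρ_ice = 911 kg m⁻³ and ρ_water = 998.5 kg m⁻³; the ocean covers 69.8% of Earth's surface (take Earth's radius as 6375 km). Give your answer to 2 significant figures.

Required water volume = Δh × A = 2.36 m × 3.56×10^14 m² = 8.413×10^14 m³ = 8.413×10^5 km³.
Ice volume = water volume × ρ_w/ρ_ice = 8.413×10^5 × 998.5/911 = 9.2×10^5 km³.

≈ 9.2×10^5 km³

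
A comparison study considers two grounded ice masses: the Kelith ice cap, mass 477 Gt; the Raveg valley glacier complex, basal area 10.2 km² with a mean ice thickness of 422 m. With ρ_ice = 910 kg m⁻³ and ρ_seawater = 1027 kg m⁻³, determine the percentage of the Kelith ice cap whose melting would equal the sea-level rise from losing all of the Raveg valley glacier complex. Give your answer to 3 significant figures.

≈ 0.821 %

Equal sea-level rise means equal mass of meltwater, i.e. equal mass of ice lost.
Ice mass of Raveg: 3.917×10^12 kg; ice mass of Kelith: 4.770×10^14 kg.
Fraction required = 3.917×10^12 / 4.770×10^14 = 8.21×10^-3 → 0.821 %.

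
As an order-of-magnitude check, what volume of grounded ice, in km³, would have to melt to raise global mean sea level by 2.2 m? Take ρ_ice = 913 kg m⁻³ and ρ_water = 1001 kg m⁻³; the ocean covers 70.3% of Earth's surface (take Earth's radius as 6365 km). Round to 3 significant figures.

≈ 8.63×10^5 km³

Required water volume = Δh × A = 2.2 m × 3.58×10^14 m² = 7.874×10^14 m³ = 7.874×10^5 km³.
Ice volume = water volume × ρ_w/ρ_ice = 7.874×10^5 × 1001/913 = 8.63×10^5 km³.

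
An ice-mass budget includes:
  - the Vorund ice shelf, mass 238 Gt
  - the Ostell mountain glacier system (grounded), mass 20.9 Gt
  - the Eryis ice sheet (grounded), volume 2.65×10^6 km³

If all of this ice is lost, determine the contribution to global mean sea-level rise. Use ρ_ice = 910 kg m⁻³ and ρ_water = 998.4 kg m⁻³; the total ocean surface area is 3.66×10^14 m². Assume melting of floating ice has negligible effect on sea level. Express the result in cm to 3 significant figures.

The Vorund ice shelf is floating and already displaces its own weight of water, so its melt adds essentially nothing to sea level.
Ostell: 20.9 Gt = 2.090×10^13 kg; dividing by ρ_w = 998.4 kg m⁻³ gives 2.093×10^10 m³ of water.
Eryis: 2.65×10^6 km³ × (910/998.4) = 2.415×10^6 km³ of water.
Total added water ≈ 2.415×10^15 m³ over 3.66×10^14 m² → Δh = 6.60 m = 660 cm.

≈ 660 cm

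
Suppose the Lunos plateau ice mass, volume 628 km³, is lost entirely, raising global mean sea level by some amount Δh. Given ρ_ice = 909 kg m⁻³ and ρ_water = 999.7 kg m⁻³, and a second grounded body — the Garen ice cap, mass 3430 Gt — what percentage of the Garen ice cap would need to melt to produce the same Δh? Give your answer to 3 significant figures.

Equal sea-level rise means equal mass of meltwater, i.e. equal mass of ice lost.
Ice mass of Lunos: 5.709×10^14 kg; ice mass of Garen: 3.430×10^15 kg.
Fraction required = 5.709×10^14 / 3.430×10^15 = 0.166 → 16.6 %.

≈ 16.6 %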